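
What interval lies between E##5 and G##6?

m10

E to G spans three letter names (E-F-G), plus an octave: a tenth.
E##5 to G##6 is 15 semitones, a half step short of the major tenth (16), so this is minor.
(Equivalently, a compound minor third: a minor third plus an octave.)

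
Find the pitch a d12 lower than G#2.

C##1

The twelfth's letter: G down five letter names plus an octave → C.
A diminished twelfth spans 18 semitones, so from G#2 the target pitch is C##1.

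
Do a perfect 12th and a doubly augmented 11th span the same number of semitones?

Yes

Both span 19 semitones: a perfect twelfth and a doubly augmented eleventh are the same chromatic distance.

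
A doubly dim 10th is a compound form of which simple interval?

Take out an octave (7 from the number): 10 − 7 = 3.
That makes a doubly diminished tenth a compound doubly diminished third — an octave plus a doubly diminished third.

dd3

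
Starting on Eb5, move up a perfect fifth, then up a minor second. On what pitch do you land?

Eb5 up a perfect fifth → Bb5 (7 semitones).
Up a minor second from Bb5: Cb6 (1 semitone up).

Cb6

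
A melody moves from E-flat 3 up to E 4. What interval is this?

E to E is the same letter name, plus an octave: an octave.
Eb3 to E4 spans 13 semitones — one semitone wider than the perfect octave (12) — giving an augmented octave.

augmented 8th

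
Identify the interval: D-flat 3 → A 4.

D to A spans five letter names (D-E-F-G-A), plus an octave: a twelfth.
A perfect twelfth would be 19 semitones; Db3 to A4 is 20, one semitone wider, so the interval is augmented.
(Equivalently, a compound augmented fifth: an augmented fifth plus an octave.)

augmented twelfth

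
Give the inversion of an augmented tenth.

d6

First reduce the compound augmented tenth to its simple form, an augmented third.
Interval numbers invert to sum to nine: 3 + 6 = 9, so a third inverts to a sixth.
The quality also flips — augmented becomes diminished — giving a diminished sixth.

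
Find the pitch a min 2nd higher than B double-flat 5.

Two letter names up from B: C.
Moving 1 semitone up from Bbb5 (the size of a minor second) reaches Cbb6.

C double-flat 6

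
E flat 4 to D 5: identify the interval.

M7

E to D spans seven letter names (E-F-G-A-B-C-D): a seventh.
Eb4 to D5 is 11 semitones, matching the major seventh exactly, so the quality is major.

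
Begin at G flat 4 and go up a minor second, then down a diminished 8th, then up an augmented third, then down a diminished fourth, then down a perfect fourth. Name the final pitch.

D double-sharp 3

A minor second up from Gb4 is Abb4.
Abb4 down a diminished octave → Ab3 (11 semitones).
Ab3 up an augmented third → C#4 (5 semitones).
C#4 down a diminished fourth → G##3 (4 semitones).
G##3 down a perfect fourth → D##3 (5 semitones).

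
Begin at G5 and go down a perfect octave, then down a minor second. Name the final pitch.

F#4

G5 down a perfect octave → G4 (12 semitones).
Down a minor second from G4: F#4 (1 semitone down).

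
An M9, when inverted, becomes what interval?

First reduce the compound major ninth to its simple form, a major second.
Interval numbers invert to sum to nine: 2 + 7 = 9, so a second inverts to a seventh.
And major becomes minor under inversion, so we get a minor seventh.

minor 7th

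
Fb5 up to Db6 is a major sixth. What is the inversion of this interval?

minor 3rd

Interval numbers invert to sum to nine: 6 + 3 = 9, so a sixth inverts to a third.
Quality inverts too: major becomes minor. That makes the inversion a minor third.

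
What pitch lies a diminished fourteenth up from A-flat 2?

G-double-flat 4

The fourteenth's letter: A up seven letter names plus an octave → G.
A diminished fourteenth is 21 semitones; 21 semitones up from Ab2 gives Gbb4.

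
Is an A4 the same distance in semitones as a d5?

An augmented fourth spans 6 semitones, and a diminished fifth also spans 6 semitones — they're enharmonic.

Yes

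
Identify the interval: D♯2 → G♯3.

D to G spans four letter names (D-E-F-G), plus an octave — that makes it an eleventh of some quality.
D#2 to G#3 is 17 semitones, matching the perfect eleventh exactly, so the quality is perfect.
(Equivalently, a compound perfect fourth: a perfect fourth plus an octave.)

P11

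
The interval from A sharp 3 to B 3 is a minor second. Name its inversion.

Interval numbers invert to sum to nine: 2 + 7 = 9, so a second inverts to a seventh.
And minor becomes major under inversion, so we get a major seventh.

M7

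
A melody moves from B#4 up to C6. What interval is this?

diminished ninth

B to C spans two letter names (B-C), plus an octave: a ninth.
A major ninth would be 14 semitones; B#4 to C6 is 12, two semitones narrower, so the interval is diminished.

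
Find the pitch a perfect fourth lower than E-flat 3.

Four letter names down from E: B.
A perfect fourth is 5 semitones; 5 semitones down from Eb3 gives Bb2.

B-flat 2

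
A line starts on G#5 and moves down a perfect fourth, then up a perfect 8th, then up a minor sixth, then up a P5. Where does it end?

G#5 down a perfect fourth → D#5 (5 semitones).
Up a perfect octave from D#5: D#6 (12 semitones up).
D#6 up a minor sixth → B6 (8 semitones).
Up a perfect fifth from B6: F#7 (7 semitones up).

F#7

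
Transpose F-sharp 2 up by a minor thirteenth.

D 4

The thirteenth's letter: F up six letter names plus an octave → D.
Moving 20 semitones up from F#2 (the size of a minor thirteenth) reaches D4.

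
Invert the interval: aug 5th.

diminished fourth

Inverted interval numbers add to nine, so a fifth pairs with a fourth (5 + 4 = 9).
Quality inverts too: augmented becomes diminished. That makes the inversion a diminished fourth.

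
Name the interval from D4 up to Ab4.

D to A spans five letter names (D-E-F-G-A): a fifth.
A perfect fifth would be 7 semitones; D4 to Ab4 is 6, one semitone narrower, so the interval is diminished.

d5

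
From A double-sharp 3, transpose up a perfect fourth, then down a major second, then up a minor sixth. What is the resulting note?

A sharp 4

A##3 up a perfect fourth → D##4 (5 semitones).
Down a major second from D##4: C##4 (2 semitones down).
Up a minor sixth from C##4: A#4 (8 semitones up).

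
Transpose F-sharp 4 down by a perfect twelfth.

B 2

Counting five letter names plus an octave down from F lands on B.
A perfect twelfth spans 19 semitones, so from F#4 the target pitch is B2.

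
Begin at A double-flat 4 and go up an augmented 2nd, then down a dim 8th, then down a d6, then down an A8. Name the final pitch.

D sharp 2

An augmented second up from Abb4 is Bb4.
Down a diminished octave from Bb4: B3 (11 semitones down).
Down a diminished sixth from B3: D##3 (7 semitones down).
Down an augmented octave from D##3: D#2 (13 semitones down).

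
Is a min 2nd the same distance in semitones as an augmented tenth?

A minor second spans 1 semitone; an augmented tenth spans 17 semitones. They differ by 16.

No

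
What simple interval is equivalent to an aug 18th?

Take out 2 octaves (14 from the number): 18 − 14 = 4.
So an augmented eighteenth is 2 octaves plus an augmented fourth. The quality is unchanged.

augmented 4th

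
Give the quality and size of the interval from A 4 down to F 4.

M3

Descending from A4 to F4 is the same interval as ascending F4 to A4.
F to A spans three letter names (F-G-A), so the interval is some kind of third.
F4 to A4 is 4 semitones, matching the major third exactly, so the quality is major.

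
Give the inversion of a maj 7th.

Inverted interval numbers add to nine, so a seventh pairs with a second (7 + 2 = 9).
And major becomes minor under inversion, so we get a minor second.

minor 2nd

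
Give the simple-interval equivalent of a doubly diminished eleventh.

Each octave removed subtracts seven from the number: 11 − 7 = 4.
So a doubly diminished eleventh is an octave plus a doubly diminished fourth. The quality is unchanged.

doubly diminished fourth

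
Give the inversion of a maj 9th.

minor seventh

First reduce the compound major ninth to its simple form, a major second.
Interval numbers invert to sum to nine: 2 + 7 = 9, so a second inverts to a seventh.
The quality also flips — major becomes minor — giving a minor seventh.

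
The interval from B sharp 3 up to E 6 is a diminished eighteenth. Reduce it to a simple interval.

diminished fourth

Each octave removed subtracts seven from the number: 18 − 14 = 4.
That makes a diminished eighteenth a compound diminished fourth — 2 octaves plus a diminished fourth.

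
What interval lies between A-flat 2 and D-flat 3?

A to D spans four letter names (A-B-C-D): a fourth.
Ab2 to Db3 is 5 semitones, matching the perfect fourth exactly, so the quality is perfect.

perfect fourth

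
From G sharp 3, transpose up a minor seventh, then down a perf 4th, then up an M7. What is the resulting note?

B sharp 4

A minor seventh up from G#3 is F#4.
Down a perfect fourth from F#4: C#4 (5 semitones down).
A major seventh up from C#4 is B#4.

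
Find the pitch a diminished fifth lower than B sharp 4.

E double-sharp 4

Counting five letter names down from B lands on E.
A diminished fifth spans 6 semitones, so from B#4 the target pitch is E##4.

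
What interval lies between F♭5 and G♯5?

F to G spans two letter names (F-G), so the interval is some kind of second.
The major second is 2 semitones; here we have 4, two semitones wider: doubly augmented.

doubly augmented 2nd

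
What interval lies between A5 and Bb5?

minor second

A to B spans two letter names (A-B) — that makes it a second of some quality.
A5 to Bb5 is 1 semitone, a half step short of the major second (2), so this is minor.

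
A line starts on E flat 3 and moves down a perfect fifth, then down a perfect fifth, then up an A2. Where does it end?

E 2

A perfect fifth down from Eb3 is Ab2.
A perfect fifth down from Ab2 is Db2.
Up an augmented second from Db2: E2 (3 semitones up).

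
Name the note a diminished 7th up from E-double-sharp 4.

Seven letter names up from E: D.
Moving 9 semitones up from E##4 (the size of a diminished seventh) reaches D#5.

D-sharp 5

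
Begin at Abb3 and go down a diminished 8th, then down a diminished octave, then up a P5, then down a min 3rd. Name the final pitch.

A diminished octave down from Abb3 is Ab2.
Down a diminished octave from Ab2: A1 (11 semitones down).
A1 up a perfect fifth → E2 (7 semitones).
A minor third down from E2 is C#2.

C#2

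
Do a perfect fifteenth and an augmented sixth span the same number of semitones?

No

A perfect fifteenth spans 24 semitones; an augmented sixth spans 10 semitones. They differ by 14.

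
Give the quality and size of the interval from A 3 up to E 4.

perfect 5th

A to E spans five letter names (A-B-C-D-E), so the interval is some kind of fifth.
The perfect fifth spans 7 semitones, and A3 to E4 is exactly 7 semitones — so this is a perfect fifth.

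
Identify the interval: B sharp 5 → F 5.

Descending from B#5 to F5 is the same interval as ascending F5 to B#5.
F to B spans four letter names (F-G-A-B) — that makes it a fourth of some quality.
F5 to B#5 spans 7 semitones — two semitones wider than the perfect fourth (5) — giving a doubly augmented fourth.

doubly augmented fourth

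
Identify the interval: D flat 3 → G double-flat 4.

D to G spans four letter names (D-E-F-G), plus an octave, so the interval is some kind of eleventh.
A perfect eleventh would be 17 semitones; Db3 to Gbb4 is 16, one semitone narrower, so the interval is diminished.
(Equivalently, a compound diminished fourth: a diminished fourth plus an octave.)

d11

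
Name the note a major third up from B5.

D#6

The third takes the letter from B up to D.
A major third spans 4 semitones, so from B5 the target pitch is D#6.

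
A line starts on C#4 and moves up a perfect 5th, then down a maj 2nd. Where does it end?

F#4

Up a perfect fifth from C#4: G#4 (7 semitones up).
A major second down from G#4 is F#4.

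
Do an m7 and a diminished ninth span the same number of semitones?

No

A minor seventh spans 10 semitones; a diminished ninth spans 12 semitones. They differ by 2.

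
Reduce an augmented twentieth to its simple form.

Each octave removed subtracts seven from the number: 20 − 14 = 6.
That makes an augmented twentieth a compound augmented sixth — 2 octaves plus an augmented sixth.

augmented sixth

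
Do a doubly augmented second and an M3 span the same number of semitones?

Both span 4 semitones: a doubly augmented second and a major third are the same chromatic distance.

Yes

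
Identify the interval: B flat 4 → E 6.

B to E spans four letter names (B-C-D-E), plus an octave, so the interval is some kind of eleventh.
A perfect eleventh would be 17 semitones; Bb4 to E6 is 18, one semitone wider, so the interval is augmented.
(Equivalently, a compound augmented fourth: an augmented fourth plus an octave.)

augmented eleventh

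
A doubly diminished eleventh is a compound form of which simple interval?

dd4

Take out an octave (7 from the number): 11 − 7 = 4.
That makes a doubly diminished eleventh a compound doubly diminished fourth — an octave plus a doubly diminished fourth.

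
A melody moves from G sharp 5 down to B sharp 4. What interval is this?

Descending from G#5 to B#4 is the same interval as ascending B#4 to G#5.
B to G spans six letter names (B-C-D-E-F-G), so the interval is some kind of sixth.
At 8 semitones, B#4→G#5 falls one short of a major sixth: minor.

minor 6th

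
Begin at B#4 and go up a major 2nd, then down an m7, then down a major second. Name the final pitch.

Up a major second from B#4: C##5 (2 semitones up).
Down a minor seventh from C##5: D##4 (10 semitones down).
Down a major second from D##4: C##4 (2 semitones down).

C##4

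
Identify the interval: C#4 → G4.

C to G spans five letter names (C-D-E-F-G) — that makes it a fifth of some quality.
C#4 to G4 spans 6 semitones — one semitone narrower than the perfect fifth (7) — giving a diminished fifth.

d5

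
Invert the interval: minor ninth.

major 7th

First reduce the compound minor ninth to its simple form, a minor second.
Inverted interval numbers add to nine, so a second pairs with a seventh (2 + 7 = 9).
Quality inverts too: minor becomes major. That makes the inversion a major seventh.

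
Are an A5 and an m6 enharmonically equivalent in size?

An augmented fifth spans 8 semitones, and a minor sixth also spans 8 semitones — they're enharmonic.

Yes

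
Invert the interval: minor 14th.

major 2nd

First reduce the compound minor fourteenth to its simple form, a minor seventh.
Interval numbers invert to sum to nine: 7 + 2 = 9, so a seventh inverts to a second.
And minor becomes major under inversion, so we get a major second.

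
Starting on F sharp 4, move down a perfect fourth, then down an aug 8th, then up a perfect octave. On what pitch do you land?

Down a perfect fourth from F#4: C#4 (5 semitones down).
C#4 down an augmented octave → C3 (13 semitones).
Up a perfect octave from C3: C4 (12 semitones up).

C 4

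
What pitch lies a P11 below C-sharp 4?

G-sharp 2

The eleventh's letter: C down four letter names plus an octave → G.
Moving 17 semitones down from C#4 (the size of a perfect eleventh) reaches G#2.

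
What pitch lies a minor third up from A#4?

C#5

The third takes the letter from A up to C.
A minor third spans 3 semitones, so from A#4 the target pitch is C#5.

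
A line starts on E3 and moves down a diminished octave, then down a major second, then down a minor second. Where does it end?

A diminished octave down from E3 is E#2.
E#2 down a major second → D#2 (2 semitones).
Down a minor second from D#2: C##2 (1 semitone down).

C##2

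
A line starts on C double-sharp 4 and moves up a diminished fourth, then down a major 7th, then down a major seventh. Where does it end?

A flat 2

A diminished fourth up from C##4 is F#4.
Down a major seventh from F#4: G3 (11 semitones down).
G3 down a major seventh → Ab2 (11 semitones).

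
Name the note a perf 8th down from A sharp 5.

An octave keeps the letter name A, an octave down from A.
A perfect octave is 12 semitones; 12 semitones down from A#5 gives A#4.

A sharp 4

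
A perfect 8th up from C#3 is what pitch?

C#4

For an octave the letter name doesn't change: still C, an octave up.
Moving 12 semitones up from C#3 (the size of a perfect octave) reaches C#4.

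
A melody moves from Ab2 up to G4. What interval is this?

major fourteenth

A to G spans seven letter names (A-B-C-D-E-F-G), plus an octave, so the interval is some kind of fourteenth.
The major fourteenth spans 23 semitones, and Ab2 to G4 is exactly 23 semitones — so this is a major fourteenth.
(Equivalently, a compound major seventh: a major seventh plus an octave.)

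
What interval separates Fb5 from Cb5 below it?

perfect fourth

Descending from Fb5 to Cb5 is the same interval as ascending Cb5 to Fb5.
C to F spans four letter names (C-D-E-F): a fourth.
The perfect fourth spans 5 semitones, and Cb5 to Fb5 is exactly 5 semitones — so this is a perfect fourth.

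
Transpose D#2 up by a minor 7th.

Counting seven letter names up from D lands on C.
Moving 10 semitones up from D#2 (the size of a minor seventh) reaches C#3.

C#3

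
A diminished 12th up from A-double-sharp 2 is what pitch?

Five letters up from A (plus an octave) reaches E.
A diminished twelfth is 18 semitones; 18 semitones up from A##2 gives E#4.

E-sharp 4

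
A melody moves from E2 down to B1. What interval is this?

P4

Descending from E2 to B1 is the same interval as ascending B1 to E2.
B to E spans four letter names (B-C-D-E), so the interval is some kind of fourth.
The perfect fourth spans 5 semitones, and B1 to E2 is exactly 5 semitones — so this is a perfect fourth.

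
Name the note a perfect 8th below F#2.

F#1

For an octave the letter name doesn't change: still F, an octave down.
Moving 12 semitones down from F#2 (the size of a perfect octave) reaches F#1.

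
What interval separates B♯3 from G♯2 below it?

M10

Descending from B#3 to G#2 is the same interval as ascending G#2 to B#3.
G to B spans three letter names (G-A-B), plus an octave: a tenth.
The major tenth spans 16 semitones, and G#2 to B#3 is exactly 16 semitones — so this is a major tenth.
(Equivalently, a compound major third: a major third plus an octave.)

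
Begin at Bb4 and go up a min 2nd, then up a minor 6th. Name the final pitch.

A minor second up from Bb4 is Cb5.
Up a minor sixth from Cb5: Abb5 (8 semitones up).

Abb5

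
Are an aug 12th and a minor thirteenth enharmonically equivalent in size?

Yes

Both span 20 semitones: an augmented twelfth and a minor thirteenth are the same chromatic distance.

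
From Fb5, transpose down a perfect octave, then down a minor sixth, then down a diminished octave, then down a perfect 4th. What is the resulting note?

Fb5 down a perfect octave → Fb4 (12 semitones).
Down a minor sixth from Fb4: Ab3 (8 semitones down).
A diminished octave down from Ab3 is A2.
A2 down a perfect fourth → E2 (5 semitones).

E2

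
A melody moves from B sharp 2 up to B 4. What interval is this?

diminished fifteenth

B to B is the same letter name, plus 2 octaves: a fifteenth.
B#2 to B4 spans 23 semitones — one semitone narrower than the perfect fifteenth (24) — giving a diminished fifteenth.
(Equivalently, a compound diminished octave: a diminished octave plus an octave.)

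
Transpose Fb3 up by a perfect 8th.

Fb4

An octave keeps the letter name F, an octave up from F.
A perfect octave spans 12 semitones, so from Fb3 the target pitch is Fb4.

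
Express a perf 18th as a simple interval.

P4

Take out 2 octaves (14 from the number): 18 − 14 = 4.
Quality carries through unchanged, so the simple form is a perfect fourth.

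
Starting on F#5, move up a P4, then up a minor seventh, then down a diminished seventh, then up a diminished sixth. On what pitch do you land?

A perfect fourth up from F#5 is B5.
A minor seventh up from B5 is A6.
A6 down a diminished seventh → B#5 (9 semitones).
B#5 up a diminished sixth → G6 (7 semitones).

G6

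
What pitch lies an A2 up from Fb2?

Two letter names up from F: G.
An augmented second spans 3 semitones, so from Fb2 the target pitch is G2.

G2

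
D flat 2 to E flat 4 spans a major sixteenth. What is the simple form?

Subtracting seven from the interval number removes an octave: 16 − 14 = 2.
That makes a major sixteenth a compound major second — 2 octaves plus a major second.

M2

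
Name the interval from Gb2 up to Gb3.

G to G is the same letter name, plus an octave: an octave.
Gb2 to Gb3 is 12 semitones, matching the perfect octave exactly, so the quality is perfect.

perfect octave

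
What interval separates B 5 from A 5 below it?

Descending from B5 to A5 is the same interval as ascending A5 to B5.
A to B spans two letter names (A-B): a second.
Counting semitones, A5→B5 is 2, which is the major second.

M2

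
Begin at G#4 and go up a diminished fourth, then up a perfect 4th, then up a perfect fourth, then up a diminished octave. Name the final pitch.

G#4 up a diminished fourth → C5 (4 semitones).
C5 up a perfect fourth → F5 (5 semitones).
A perfect fourth up from F5 is Bb5.
A diminished octave up from Bb5 is Bbb6.

Bbb6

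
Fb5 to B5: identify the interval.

doubly augmented fourth

F to B spans four letter names (F-G-A-B) — that makes it a fourth of some quality.
Fb5 to B5 spans 7 semitones — two semitones wider than the perfect fourth (5) — giving a doubly augmented fourth.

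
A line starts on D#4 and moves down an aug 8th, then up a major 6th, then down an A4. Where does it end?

F3

D#4 down an augmented octave → D3 (13 semitones).
A major sixth up from D3 is B3.
B3 down an augmented fourth → F3 (6 semitones).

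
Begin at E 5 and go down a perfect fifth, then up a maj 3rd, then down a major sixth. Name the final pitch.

E5 down a perfect fifth → A4 (7 semitones).
Up a major third from A4: C#5 (4 semitones up).
Down a major sixth from C#5: E4 (9 semitones down).

E 4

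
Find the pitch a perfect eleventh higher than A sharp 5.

D sharp 7

Counting four letter names plus an octave up from A lands on D.
Moving 17 semitones up from A#5 (the size of a perfect eleventh) reaches D#7.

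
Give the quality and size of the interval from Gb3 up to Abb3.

G to A spans two letter names (G-A), so the interval is some kind of second.
Gb3 to Abb3 is 1 semitone, a half step short of the major second (2), so this is minor.

m2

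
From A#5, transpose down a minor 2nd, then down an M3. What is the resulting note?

E#5

A minor second down from A#5 is G##5.
G##5 down a major third → E#5 (4 semitones).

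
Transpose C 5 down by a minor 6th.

Counting six letter names down from C lands on E.
Moving 8 semitones down from C5 (the size of a minor sixth) reaches E4.

E 4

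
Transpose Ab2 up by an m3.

Cb3

Three letter names up from A: C.
Moving 3 semitones up from Ab2 (the size of a minor third) reaches Cb3.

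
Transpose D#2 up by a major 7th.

C##3

The seventh takes the letter from D up to C.
A major seventh is 11 semitones; 11 semitones up from D#2 gives C##3.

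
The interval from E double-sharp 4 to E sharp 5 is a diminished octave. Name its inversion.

augmented unison

Interval numbers invert to sum to nine: 8 + 1 = 9, so an octave inverts to a unison.
And diminished becomes augmented under inversion, so we get an augmented unison.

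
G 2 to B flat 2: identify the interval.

minor third

G to B spans three letter names (G-A-B) — that makes it a third of some quality.
At 3 semitones, G2→Bb2 falls one short of a major third: minor.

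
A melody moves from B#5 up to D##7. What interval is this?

M10

B to D spans three letter names (B-C-D), plus an octave: a tenth.
The major tenth spans 16 semitones, and B#5 to D##7 is exactly 16 semitones — so this is a major tenth.
(Equivalently, a compound major third: a major third plus an octave.)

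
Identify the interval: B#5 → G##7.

major 13th

B to G spans six letter names (B-C-D-E-F-G), plus an octave: a thirteenth.
Counting semitones, B#5→G##7 is 21, which is the major thirteenth.
(Equivalently, a compound major sixth: a major sixth plus an octave.)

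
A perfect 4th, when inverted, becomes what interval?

Inverted interval numbers add to nine, so a fourth pairs with a fifth (4 + 5 = 9).
And perfect stays perfect under inversion, so we get a perfect fifth.

P5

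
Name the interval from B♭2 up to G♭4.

minor thirteenth

B to G spans six letter names (B-C-D-E-F-G), plus an octave, so the interval is some kind of thirteenth.
A major thirteenth would be 21 semitones, but Bb2 to Gb4 is 20 — one semitone narrower, making it a minor thirteenth.
(Equivalently, a compound minor sixth: a minor sixth plus an octave.)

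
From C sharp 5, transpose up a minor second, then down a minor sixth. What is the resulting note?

A minor second up from C#5 is D5.
Down a minor sixth from D5: F#4 (8 semitones down).

F sharp 4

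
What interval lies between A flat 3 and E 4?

augmented fifth

A to E spans five letter names (A-B-C-D-E), so the interval is some kind of fifth.
The perfect fifth is 7 semitones; here we have 8, one semitone wider: augmented.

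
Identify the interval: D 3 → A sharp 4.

augmented 12th

D to A spans five letter names (D-E-F-G-A), plus an octave: a twelfth.
D3 to A#4 spans 20 semitones — one semitone wider than the perfect twelfth (19) — giving an augmented twelfth.
(Equivalently, a compound augmented fifth: an augmented fifth plus an octave.)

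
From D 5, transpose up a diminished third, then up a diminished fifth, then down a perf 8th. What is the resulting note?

C double-flat 5

D5 up a diminished third → Fb5 (2 semitones).
Up a diminished fifth from Fb5: Cbb6 (6 semitones up).
Cbb6 down a perfect octave → Cbb5 (12 semitones).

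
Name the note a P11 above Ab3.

Counting four letter names plus an octave up from A lands on D.
A perfect eleventh spans 17 semitones, so from Ab3 the target pitch is Db5.

Db5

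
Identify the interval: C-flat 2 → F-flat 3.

C to F spans four letter names (C-D-E-F), plus an octave, so the interval is some kind of eleventh.
The perfect eleventh spans 17 semitones, and Cb2 to Fb3 is exactly 17 semitones — so this is a perfect eleventh.
(Equivalently, a compound perfect fourth: a perfect fourth plus an octave.)

perfect eleventh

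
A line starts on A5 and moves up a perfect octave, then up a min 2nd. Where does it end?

A perfect octave up from A5 is A6.
A minor second up from A6 is Bb6.

Bb6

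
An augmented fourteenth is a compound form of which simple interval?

A7

Each octave removed subtracts seven from the number: 14 − 7 = 7.
Quality carries through unchanged, so the simple form is an augmented seventh.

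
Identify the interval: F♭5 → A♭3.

m13

Descending from Fb5 to Ab3 is the same interval as ascending Ab3 to Fb5.
A to F spans six letter names (A-B-C-D-E-F), plus an octave, so the interval is some kind of thirteenth.
At 20 semitones, Ab3→Fb5 falls one short of a major thirteenth: minor.
(Equivalently, a compound minor sixth: a minor sixth plus an octave.)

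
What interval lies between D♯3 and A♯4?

D to A spans five letter names (D-E-F-G-A), plus an octave — that makes it a twelfth of some quality.
D#3 to A#4 is 19 semitones, matching the perfect twelfth exactly, so the quality is perfect.
(Equivalently, a compound perfect fifth: a perfect fifth plus an octave.)

perfect 12th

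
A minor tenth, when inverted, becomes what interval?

major sixth

First reduce the compound minor tenth to its simple form, a minor third.
Inverted interval numbers add to nine, so a third pairs with a sixth (3 + 6 = 9).
The quality also flips — minor becomes major — giving a major sixth.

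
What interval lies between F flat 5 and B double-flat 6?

perfect eleventh

F to B spans four letter names (F-G-A-B), plus an octave: an eleventh.
The perfect eleventh spans 17 semitones, and Fb5 to Bbb6 is exactly 17 semitones — so this is a perfect eleventh.
(Equivalently, a compound perfect fourth: a perfect fourth plus an octave.)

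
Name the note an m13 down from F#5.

Counting six letter names plus an octave down from F lands on A.
A minor thirteenth spans 20 semitones, so from F#5 the target pitch is A#3.

A#3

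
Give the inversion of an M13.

minor 3rd

First reduce the compound major thirteenth to its simple form, a major sixth.
The rule of nine gives the new number: 9 − 6 = 3, so a sixth becomes a third.
Quality inverts too: major becomes minor. That makes the inversion a minor third.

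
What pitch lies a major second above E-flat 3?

The second takes the letter from E up to F.
Moving 2 semitones up from Eb3 (the size of a major second) reaches F3.

F 3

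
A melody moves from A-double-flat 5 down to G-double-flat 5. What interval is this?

major second

Descending from Abb5 to Gbb5 is the same interval as ascending Gbb5 to Abb5.
G to A spans two letter names (G-A), so the interval is some kind of second.
The major second spans 2 semitones, and Gbb5 to Abb5 is exactly 2 semitones — so this is a major second.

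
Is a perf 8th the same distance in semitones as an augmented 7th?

Yes

Both span 12 semitones: a perfect octave and an augmented seventh are the same chromatic distance.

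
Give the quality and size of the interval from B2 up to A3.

B to A spans seven letter names (B-C-D-E-F-G-A), so the interval is some kind of seventh.
At 10 semitones, B2→A3 falls one short of a major seventh: minor.

minor seventh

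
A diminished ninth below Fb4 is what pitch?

Two letters down from F (plus an octave) reaches E.
Moving 12 semitones down from Fb4 (the size of a diminished ninth) reaches E3.

E3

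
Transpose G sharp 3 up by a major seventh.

F double-sharp 4

The seventh takes the letter from G up to F.
A major seventh spans 11 semitones, so from G#3 the target pitch is F##4.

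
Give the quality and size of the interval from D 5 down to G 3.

Descending from D5 to G3 is the same interval as ascending G3 to D5.
G to D spans five letter names (G-A-B-C-D), plus an octave: a twelfth.
The perfect twelfth spans 19 semitones, and G3 to D5 is exactly 19 semitones — so this is a perfect twelfth.
(Equivalently, a compound perfect fifth: a perfect fifth plus an octave.)

perfect 12th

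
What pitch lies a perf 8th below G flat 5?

The letter stays G (same as the start), shifted an octave down.
Moving 12 semitones down from Gb5 (the size of a perfect octave) reaches Gb4.

G flat 4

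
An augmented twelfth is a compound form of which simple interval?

Subtracting seven from the interval number removes an octave: 12 − 7 = 5.
Quality carries through unchanged, so the simple form is an augmented fifth.

A5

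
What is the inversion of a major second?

Interval numbers invert to sum to nine: 2 + 7 = 9, so a second inverts to a seventh.
Quality inverts too: major becomes minor. That makes the inversion a minor seventh.

m7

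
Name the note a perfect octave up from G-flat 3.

G-flat 4

An octave keeps the letter name G, an octave up from G.
A perfect octave spans 12 semitones, so from Gb3 the target pitch is Gb4.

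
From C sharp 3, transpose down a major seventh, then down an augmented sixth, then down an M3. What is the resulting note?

Down a major seventh from C#3: D2 (11 semitones down).
D2 down an augmented sixth → Fb1 (10 semitones).
Fb1 down a major third → Dbb1 (4 semitones).

D double-flat 1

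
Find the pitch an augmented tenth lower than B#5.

The tenth's letter: B down three letter names plus an octave → G.
An augmented tenth is 17 semitones; 17 semitones down from B#5 gives G4.

G4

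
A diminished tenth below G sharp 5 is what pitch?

The tenth's letter: G down three letter names plus an octave → E.
Moving 14 semitones down from G#5 (the size of a diminished tenth) reaches E##4.

E double-sharp 4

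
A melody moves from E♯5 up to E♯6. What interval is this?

E to E is the same letter name, plus an octave, so the interval is some kind of octave.
E#5 to E#6 is 12 semitones, matching the perfect octave exactly, so the quality is perfect.

P8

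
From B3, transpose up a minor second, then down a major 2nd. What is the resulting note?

Up a minor second from B3: C4 (1 semitone up).
Down a major second from C4: Bb3 (2 semitones down).

Bb3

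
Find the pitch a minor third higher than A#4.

C#5

Three letter names up from A: C.
A minor third is 3 semitones; 3 semitones up from A#4 gives C#5.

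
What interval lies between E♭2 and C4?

E to C spans six letter names (E-F-G-A-B-C), plus an octave, so the interval is some kind of thirteenth.
Eb2 to C4 is 21 semitones, matching the major thirteenth exactly, so the quality is major.
(Equivalently, a compound major sixth: a major sixth plus an octave.)

major thirteenth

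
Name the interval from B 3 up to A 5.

B to A spans seven letter names (B-C-D-E-F-G-A), plus an octave, so the interval is some kind of fourteenth.
A major fourteenth would be 23 semitones, but B3 to A5 is 22 — one semitone narrower, making it a minor fourteenth.
(Equivalently, a compound minor seventh: a minor seventh plus an octave.)

minor 14th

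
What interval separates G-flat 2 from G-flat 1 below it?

Descending from Gb2 to Gb1 is the same interval as ascending Gb1 to Gb2.
G to G is the same letter name, plus an octave: an octave.
The perfect octave spans 12 semitones, and Gb1 to Gb2 is exactly 12 semitones — so this is a perfect octave.

perfect octave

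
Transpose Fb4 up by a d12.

Cbb6

The twelfth's letter: F up five letter names plus an octave → C.
A diminished twelfth spans 18 semitones, so from Fb4 the target pitch is Cbb6.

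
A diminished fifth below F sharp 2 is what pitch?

Five letter names down from F: B.
A diminished fifth spans 6 semitones, so from F#2 the target pitch is B#1.

B sharp 1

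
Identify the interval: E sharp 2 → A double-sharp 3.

E to A spans four letter names (E-F-G-A), plus an octave: an eleventh.
E#2 to A##3 spans 18 semitones — one semitone wider than the perfect eleventh (17) — giving an augmented eleventh.
(Equivalently, a compound augmented fourth: an augmented fourth plus an octave.)

A11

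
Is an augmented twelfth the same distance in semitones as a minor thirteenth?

Yes

An augmented twelfth = 20 semitones = a minor thirteenth; enharmonically equal.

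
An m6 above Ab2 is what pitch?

Six letter names up from A: F.
Moving 8 semitones up from Ab2 (the size of a minor sixth) reaches Fb3.

Fb3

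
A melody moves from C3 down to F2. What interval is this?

Descending from C3 to F2 is the same interval as ascending F2 to C3.
F to C spans five letter names (F-G-A-B-C): a fifth.
F2 to C3 is 7 semitones, matching the perfect fifth exactly, so the quality is perfect.

perfect fifth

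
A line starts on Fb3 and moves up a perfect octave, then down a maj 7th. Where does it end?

A perfect octave up from Fb3 is Fb4.
A major seventh down from Fb4 is Gbb3.

Gbb3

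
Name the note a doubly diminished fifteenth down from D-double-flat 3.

D 1

For a fifteenth the letter name doesn't change: still D, two octaves down.
Moving 22 semitones down from Dbb3 (the size of a doubly diminished fifteenth) reaches D1.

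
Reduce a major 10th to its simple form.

Subtracting seven from the interval number removes an octave: 10 − 7 = 3.
Quality carries through unchanged, so the simple form is a major third.

major third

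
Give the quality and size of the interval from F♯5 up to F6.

F to F is the same letter name, plus an octave: an octave.
A perfect octave would be 12 semitones; F#5 to F6 is 11, one semitone narrower, so the interval is diminished.

diminished octave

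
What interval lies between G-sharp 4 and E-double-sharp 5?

augmented sixth

G to E spans six letter names (G-A-B-C-D-E), so the interval is some kind of sixth.
A major sixth would be 9 semitones; G#4 to E##5 is 10, one semitone wider, so the interval is augmented.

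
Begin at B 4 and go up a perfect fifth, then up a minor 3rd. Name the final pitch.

Up a perfect fifth from B4: F#5 (7 semitones up).
A minor third up from F#5 is A5.

A 5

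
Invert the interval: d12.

augmented 4th

First reduce the compound diminished twelfth to its simple form, a diminished fifth.
Interval numbers invert to sum to nine: 5 + 4 = 9, so a fifth inverts to a fourth.
The quality also flips — diminished becomes augmented — giving an augmented fourth.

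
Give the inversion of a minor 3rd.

M6

The rule of nine gives the new number: 9 − 3 = 6, so a third becomes a sixth.
And minor becomes major under inversion, so we get a major sixth.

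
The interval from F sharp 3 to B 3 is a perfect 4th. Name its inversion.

P5

The rule of nine gives the new number: 9 − 4 = 5, so a fourth becomes a fifth.
The quality also flips — perfect stays perfect — giving a perfect fifth.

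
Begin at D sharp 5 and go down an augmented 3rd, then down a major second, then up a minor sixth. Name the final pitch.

F flat 5

An augmented third down from D#5 is Bb4.
Bb4 down a major second → Ab4 (2 semitones).
Up a minor sixth from Ab4: Fb5 (8 semitones up).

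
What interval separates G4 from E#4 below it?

d3

Descending from G4 to E#4 is the same interval as ascending E#4 to G4.
E to G spans three letter names (E-F-G): a third.
A major third would be 4 semitones; E#4 to G4 is 2, two semitones narrower, so the interval is diminished.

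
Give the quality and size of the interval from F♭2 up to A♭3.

F to A spans three letter names (F-G-A), plus an octave, so the interval is some kind of tenth.
The major tenth spans 16 semitones, and Fb2 to Ab3 is exactly 16 semitones — so this is a major tenth.
(Equivalently, a compound major third: a major third plus an octave.)

major 10th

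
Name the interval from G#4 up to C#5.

perfect fourth

G to C spans four letter names (G-A-B-C), so the interval is some kind of fourth.
G#4 to C#5 is 5 semitones, matching the perfect fourth exactly, so the quality is perfect.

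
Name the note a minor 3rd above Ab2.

Three letter names up from A: C.
A minor third is 3 semitones; 3 semitones up from Ab2 gives Cb3.

Cb3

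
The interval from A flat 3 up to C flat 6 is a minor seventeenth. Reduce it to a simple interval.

m3

Take out 2 octaves (14 from the number): 17 − 14 = 3.
So a minor seventeenth is 2 octaves plus a minor third. The quality is unchanged.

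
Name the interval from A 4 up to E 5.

perfect fifth

A to E spans five letter names (A-B-C-D-E), so the interval is some kind of fifth.
The perfect fifth spans 7 semitones, and A4 to E5 is exactly 7 semitones — so this is a perfect fifth.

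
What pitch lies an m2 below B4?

A#4

Two letter names down from B: A.
A minor second is 1 semitone; 1 semitone down from B4 gives A#4.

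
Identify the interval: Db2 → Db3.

D to D is the same letter name, plus an octave — that makes it an octave of some quality.
Db2 to Db3 is 12 semitones, matching the perfect octave exactly, so the quality is perfect.

perfect octave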